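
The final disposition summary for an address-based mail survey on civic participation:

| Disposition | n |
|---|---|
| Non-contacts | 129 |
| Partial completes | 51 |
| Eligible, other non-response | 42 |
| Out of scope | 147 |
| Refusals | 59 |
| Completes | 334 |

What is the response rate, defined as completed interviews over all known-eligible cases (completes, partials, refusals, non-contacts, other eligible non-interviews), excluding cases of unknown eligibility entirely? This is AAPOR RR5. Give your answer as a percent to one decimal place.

Top: 334
Denominator: 334 + 51 + 59 + 129 + 42 = 615
RR5 = 334 / 615 = 0.5431

54.3%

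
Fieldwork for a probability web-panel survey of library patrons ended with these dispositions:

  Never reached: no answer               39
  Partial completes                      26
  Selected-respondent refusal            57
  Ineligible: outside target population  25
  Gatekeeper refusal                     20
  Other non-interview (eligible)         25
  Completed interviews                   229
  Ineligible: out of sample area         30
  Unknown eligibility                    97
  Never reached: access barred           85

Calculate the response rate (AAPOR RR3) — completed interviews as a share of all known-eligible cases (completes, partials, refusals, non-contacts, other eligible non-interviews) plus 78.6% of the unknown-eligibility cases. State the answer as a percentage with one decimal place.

Declined to participate = 20 + 57 = 77
No contact after all attempts = 39 + 85 = 124
Ineligible = 25 + 30 = 55
Num → 229
Known eligible → 229 + 26 + 77 + 124 + 25 = 481
e × U → 0.7860 × 97 = 76.24
Denominator → 481 + 76.24 = 557.24
RR3 = 229 / 557.24 = 0.4110

41.1%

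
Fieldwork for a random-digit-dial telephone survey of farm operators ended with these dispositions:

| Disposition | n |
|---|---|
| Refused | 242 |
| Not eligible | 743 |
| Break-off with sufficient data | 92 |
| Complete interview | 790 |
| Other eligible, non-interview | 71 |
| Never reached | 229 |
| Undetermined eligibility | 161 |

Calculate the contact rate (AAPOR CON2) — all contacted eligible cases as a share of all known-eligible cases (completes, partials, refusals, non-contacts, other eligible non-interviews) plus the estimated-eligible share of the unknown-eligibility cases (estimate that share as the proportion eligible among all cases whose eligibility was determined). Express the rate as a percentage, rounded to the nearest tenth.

Top: 790 + 92 + 242 + 71 = 1195
Known eligible: 790 + 92 + 242 + 229 + 71 = 1424
e = 1424 / (1424 + 743) = 1424 / 2167 = 0.6571
Estimated eligible among unknowns: 0.6571 × 161 = 105.79
Denom: 1424 + 105.79 = 1529.79
CON2 = 1195 / 1529.79 = 0.7812

78.1%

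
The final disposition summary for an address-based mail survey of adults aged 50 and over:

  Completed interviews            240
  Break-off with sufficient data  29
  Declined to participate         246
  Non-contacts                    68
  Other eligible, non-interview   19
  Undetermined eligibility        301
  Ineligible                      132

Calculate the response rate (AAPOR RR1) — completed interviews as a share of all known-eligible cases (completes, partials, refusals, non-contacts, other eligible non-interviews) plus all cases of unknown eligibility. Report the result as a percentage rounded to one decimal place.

26.6%

Top: 240
Base: 240 + 29 + 246 + 68 + 19 + 301 = 903
RR1 = 240 / 903 = 0.2658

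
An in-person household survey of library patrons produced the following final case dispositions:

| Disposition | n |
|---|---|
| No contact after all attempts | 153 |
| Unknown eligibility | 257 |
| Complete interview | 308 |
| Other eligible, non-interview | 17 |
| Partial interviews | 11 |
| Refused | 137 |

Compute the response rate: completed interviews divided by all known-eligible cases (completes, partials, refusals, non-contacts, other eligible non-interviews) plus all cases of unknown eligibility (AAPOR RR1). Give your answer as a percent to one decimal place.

Numerator = 308
Denom = 308 + 11 + 137 + 153 + 17 + 257 = 883
RR1 = 308 / 883 = 0.3488

34.9%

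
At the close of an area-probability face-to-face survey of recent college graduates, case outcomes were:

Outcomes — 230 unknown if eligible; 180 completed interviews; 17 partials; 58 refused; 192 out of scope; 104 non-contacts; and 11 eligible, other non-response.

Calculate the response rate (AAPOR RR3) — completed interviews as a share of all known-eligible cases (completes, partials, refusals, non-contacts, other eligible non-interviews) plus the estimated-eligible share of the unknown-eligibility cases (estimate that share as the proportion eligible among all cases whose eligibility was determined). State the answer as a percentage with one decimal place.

34.5%

Num = 180
Determined eligible = 180 + 17 + 58 + 104 + 11 = 370
e = 370 / (370 + 192) = 370 / 562 = 0.6584
Estimated eligible among unknowns = 0.6584 × 230 = 151.43
Base = 370 + 151.43 = 521.43
RR3 = 180 / 521.43 = 0.3452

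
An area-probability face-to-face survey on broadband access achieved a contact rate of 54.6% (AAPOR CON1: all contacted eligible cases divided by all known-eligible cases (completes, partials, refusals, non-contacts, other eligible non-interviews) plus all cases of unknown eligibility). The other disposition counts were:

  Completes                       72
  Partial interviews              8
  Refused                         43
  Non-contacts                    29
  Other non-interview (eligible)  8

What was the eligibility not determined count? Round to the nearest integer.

Numerator → 72 + 8 + 43 + 8 = 131
CON1 = 131 / D = 0.546
D = 131 / 0.546 = 239.9
Remaining denominator categories sum to 160
eligibility not determined = 239.9 − 160 ≈ 80

80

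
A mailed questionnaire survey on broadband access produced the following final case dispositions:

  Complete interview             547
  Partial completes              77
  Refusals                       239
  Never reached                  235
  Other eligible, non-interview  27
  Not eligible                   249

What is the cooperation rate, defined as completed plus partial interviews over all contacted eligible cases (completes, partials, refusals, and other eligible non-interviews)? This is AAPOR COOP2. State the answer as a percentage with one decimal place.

Num → 547 + 77 = 624
Base → 547 + 77 + 239 + 27 = 890
COOP2 = 624 / 890 = 0.7011

70.1%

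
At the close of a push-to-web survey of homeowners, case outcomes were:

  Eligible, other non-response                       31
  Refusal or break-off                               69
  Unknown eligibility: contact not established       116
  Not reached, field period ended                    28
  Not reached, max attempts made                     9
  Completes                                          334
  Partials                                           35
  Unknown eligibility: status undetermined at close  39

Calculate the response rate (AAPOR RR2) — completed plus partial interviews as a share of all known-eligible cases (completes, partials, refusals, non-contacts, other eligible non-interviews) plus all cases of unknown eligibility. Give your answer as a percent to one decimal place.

55.8%

Never reached = 28 + 9 = 37
Eligibility not determined = 116 + 39 = 155
Num → 334 + 35 = 369
Denominator → 334 + 35 + 69 + 37 + 31 + 155 = 661
RR2 = 369 / 661 = 0.5582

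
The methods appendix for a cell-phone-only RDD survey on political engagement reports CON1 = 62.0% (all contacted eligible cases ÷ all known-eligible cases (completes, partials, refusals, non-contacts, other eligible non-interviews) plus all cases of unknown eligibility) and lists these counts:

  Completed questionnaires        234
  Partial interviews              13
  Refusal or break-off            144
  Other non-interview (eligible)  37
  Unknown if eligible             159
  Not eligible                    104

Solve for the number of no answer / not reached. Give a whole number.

103

Num = 234 + 13 + 144 + 37 = 428
CON1 = 428 / D = 0.620
D = 428 / 0.620 = 690.3
Remaining denominator categories sum to 587
no answer / not reached = 690.3 − 587 ≈ 103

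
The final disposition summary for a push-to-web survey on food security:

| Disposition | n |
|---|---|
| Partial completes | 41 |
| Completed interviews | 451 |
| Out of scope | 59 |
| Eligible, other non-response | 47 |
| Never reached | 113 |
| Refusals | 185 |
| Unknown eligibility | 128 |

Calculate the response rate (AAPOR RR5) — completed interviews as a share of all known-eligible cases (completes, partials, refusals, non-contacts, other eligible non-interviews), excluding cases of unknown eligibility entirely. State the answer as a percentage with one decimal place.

Num → 451
Base → 451 + 41 + 185 + 113 + 47 = 837
RR5 = 451 / 837 = 0.5388

53.9%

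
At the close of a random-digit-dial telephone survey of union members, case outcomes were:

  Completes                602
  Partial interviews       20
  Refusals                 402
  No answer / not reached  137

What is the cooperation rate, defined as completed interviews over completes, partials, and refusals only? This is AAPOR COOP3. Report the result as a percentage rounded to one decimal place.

58.8%

Top → 602
Base → 602 + 20 + 402 = 1024
COOP3 = 602 / 1024 = 0.5879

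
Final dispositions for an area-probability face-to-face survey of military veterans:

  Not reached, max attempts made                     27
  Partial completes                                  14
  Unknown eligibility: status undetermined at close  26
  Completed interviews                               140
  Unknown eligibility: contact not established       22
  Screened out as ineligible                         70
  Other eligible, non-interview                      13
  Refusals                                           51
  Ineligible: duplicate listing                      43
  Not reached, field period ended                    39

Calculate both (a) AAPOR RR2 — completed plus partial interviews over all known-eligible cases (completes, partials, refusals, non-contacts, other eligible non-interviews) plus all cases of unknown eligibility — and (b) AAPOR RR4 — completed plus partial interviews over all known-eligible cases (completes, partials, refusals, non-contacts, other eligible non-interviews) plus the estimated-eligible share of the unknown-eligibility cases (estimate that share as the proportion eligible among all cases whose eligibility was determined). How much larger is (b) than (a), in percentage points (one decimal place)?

Non-contacts = 39 + 27 = 66
Undetermined eligibility = 22 + 26 = 48
Screened out, ineligible = 70 + 43 = 113
Num: 140 + 14 = 154
Denom: 140 + 14 + 51 + 66 + 13 + 48 = 332
RR2 = 154 / 332 = 0.4639
Determined eligible: 140 + 14 + 51 + 66 + 13 = 284
e = 284 / (284 + 113) = 284 / 397 = 0.7154
e × U: 0.7154 × 48 = 34.34
Denom: 284 + 34.34 = 318.34
RR4 = 154 / 318.34 = 0.4838
Difference = 48.38 − 46.39 = 1.99 percentage points

2.0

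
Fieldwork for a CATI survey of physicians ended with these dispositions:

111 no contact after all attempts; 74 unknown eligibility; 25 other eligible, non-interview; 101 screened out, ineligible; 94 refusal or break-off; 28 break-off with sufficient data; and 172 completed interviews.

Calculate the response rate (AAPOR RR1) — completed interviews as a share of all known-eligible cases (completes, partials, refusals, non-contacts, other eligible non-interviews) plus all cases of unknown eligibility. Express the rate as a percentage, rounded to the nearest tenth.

34.1%

Num → 172
Denominator → 172 + 28 + 94 + 111 + 25 + 74 = 504
RR1 = 172 / 504 = 0.3413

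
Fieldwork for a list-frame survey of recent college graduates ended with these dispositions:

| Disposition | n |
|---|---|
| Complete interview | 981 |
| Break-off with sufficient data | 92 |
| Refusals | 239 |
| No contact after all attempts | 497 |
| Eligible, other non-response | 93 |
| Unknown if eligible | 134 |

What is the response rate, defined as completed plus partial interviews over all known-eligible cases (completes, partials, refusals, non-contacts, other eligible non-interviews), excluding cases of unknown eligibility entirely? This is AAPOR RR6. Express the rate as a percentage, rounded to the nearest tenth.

Numerator: 981 + 92 = 1073
Denominator: 981 + 92 + 239 + 497 + 93 = 1902
RR6 = 1073 / 1902 = 0.5641

56.4%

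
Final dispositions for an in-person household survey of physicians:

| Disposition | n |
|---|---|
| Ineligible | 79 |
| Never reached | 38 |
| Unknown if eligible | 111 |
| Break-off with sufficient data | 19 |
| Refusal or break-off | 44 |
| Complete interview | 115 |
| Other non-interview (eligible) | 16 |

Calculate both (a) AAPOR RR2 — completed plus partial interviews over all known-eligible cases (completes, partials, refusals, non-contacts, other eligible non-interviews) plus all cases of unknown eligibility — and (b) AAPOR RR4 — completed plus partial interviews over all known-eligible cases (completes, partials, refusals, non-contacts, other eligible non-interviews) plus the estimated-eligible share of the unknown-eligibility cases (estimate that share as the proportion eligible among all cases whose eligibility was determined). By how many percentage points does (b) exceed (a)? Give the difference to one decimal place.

Top → 115 + 19 = 134
Denominator → 115 + 19 + 44 + 38 + 16 + 111 = 343
RR2 = 134 / 343 = 0.3907
Determined eligible → 115 + 19 + 44 + 38 + 16 = 232
e = 232 / (232 + 79) = 232 / 311 = 0.7460
e × U → 0.7460 × 111 = 82.81
Denominator → 232 + 82.81 = 314.81
RR4 = 134 / 314.81 = 0.4257
Difference = 42.57 − 39.07 = 3.50 percentage points

3.5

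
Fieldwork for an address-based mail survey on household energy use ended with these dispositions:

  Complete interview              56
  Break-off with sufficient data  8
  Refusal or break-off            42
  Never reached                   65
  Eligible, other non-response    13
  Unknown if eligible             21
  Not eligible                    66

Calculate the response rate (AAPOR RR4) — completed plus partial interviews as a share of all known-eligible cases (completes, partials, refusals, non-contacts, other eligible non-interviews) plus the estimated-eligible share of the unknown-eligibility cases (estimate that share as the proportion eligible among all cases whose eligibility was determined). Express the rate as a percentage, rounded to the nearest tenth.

Num → 56 + 8 = 64
Determined eligible → 56 + 8 + 42 + 65 + 13 = 184
e = 184 / (184 + 66) = 184 / 250 = 0.7360
e × U → 0.7360 × 21 = 15.46
Denom → 184 + 15.46 = 199.46
RR4 = 64 / 199.46 = 0.3209

32.1%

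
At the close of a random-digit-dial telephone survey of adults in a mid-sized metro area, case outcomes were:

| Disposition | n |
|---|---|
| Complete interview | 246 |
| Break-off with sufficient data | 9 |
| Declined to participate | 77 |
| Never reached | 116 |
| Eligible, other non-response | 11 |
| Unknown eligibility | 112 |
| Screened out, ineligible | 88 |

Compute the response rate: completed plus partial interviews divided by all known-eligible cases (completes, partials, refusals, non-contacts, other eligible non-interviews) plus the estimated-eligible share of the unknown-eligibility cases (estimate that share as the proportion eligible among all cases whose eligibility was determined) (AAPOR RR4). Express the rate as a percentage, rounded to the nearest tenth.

Top → 246 + 9 = 255
Known eligible → 246 + 9 + 77 + 116 + 11 = 459
e = 459 / (459 + 88) = 459 / 547 = 0.8391
Eligible share of unknowns → 0.8391 × 112 = 93.98
Denominator → 459 + 93.98 = 552.98
RR4 = 255 / 552.98 = 0.4611

46.1%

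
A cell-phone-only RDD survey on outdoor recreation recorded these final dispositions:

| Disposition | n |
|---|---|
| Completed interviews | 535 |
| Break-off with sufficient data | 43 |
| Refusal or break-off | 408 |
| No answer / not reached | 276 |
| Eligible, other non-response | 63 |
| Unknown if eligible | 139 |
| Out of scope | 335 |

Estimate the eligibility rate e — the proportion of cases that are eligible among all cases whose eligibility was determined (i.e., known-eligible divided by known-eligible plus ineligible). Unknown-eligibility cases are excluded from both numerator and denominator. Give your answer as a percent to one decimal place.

79.8%

Eligible (known) = 535 + 43 + 408 + 276 + 63 = 1325
e = 1325 / (1325 + 335) = 1325 / 1660 = 0.7982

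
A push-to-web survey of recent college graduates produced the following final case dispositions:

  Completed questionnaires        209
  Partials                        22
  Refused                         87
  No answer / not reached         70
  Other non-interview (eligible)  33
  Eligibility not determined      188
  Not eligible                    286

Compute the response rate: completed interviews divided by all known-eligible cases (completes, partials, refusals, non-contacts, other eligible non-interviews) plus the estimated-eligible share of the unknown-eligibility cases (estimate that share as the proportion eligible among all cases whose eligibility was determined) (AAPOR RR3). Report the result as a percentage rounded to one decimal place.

39.2%

Num: 209
Eligible (known): 209 + 22 + 87 + 70 + 33 = 421
e = 421 / (421 + 286) = 421 / 707 = 0.5955
Eligible share of unknowns: 0.5955 × 188 = 111.95
Denominator: 421 + 111.95 = 532.95
RR3 = 209 / 532.95 = 0.3922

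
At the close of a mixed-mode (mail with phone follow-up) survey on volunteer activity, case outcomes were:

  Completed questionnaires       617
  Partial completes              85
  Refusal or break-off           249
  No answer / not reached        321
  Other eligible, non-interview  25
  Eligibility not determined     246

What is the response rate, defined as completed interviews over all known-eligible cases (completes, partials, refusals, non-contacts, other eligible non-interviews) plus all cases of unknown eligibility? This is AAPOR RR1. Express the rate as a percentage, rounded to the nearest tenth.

Top: 617
Denominator: 617 + 85 + 249 + 321 + 25 + 246 = 1543
RR1 = 617 / 1543 = 0.3999

40.0%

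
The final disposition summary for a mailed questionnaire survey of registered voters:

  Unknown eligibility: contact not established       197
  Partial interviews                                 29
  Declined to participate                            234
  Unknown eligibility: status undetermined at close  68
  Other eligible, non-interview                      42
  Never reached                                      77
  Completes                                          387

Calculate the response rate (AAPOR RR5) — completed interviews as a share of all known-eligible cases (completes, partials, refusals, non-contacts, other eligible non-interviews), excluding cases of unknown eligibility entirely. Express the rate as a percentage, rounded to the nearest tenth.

Undetermined eligibility = 197 + 68 = 265
Numerator → 387
Denominator → 387 + 29 + 234 + 77 + 42 = 769
RR5 = 387 / 769 = 0.5033

50.3%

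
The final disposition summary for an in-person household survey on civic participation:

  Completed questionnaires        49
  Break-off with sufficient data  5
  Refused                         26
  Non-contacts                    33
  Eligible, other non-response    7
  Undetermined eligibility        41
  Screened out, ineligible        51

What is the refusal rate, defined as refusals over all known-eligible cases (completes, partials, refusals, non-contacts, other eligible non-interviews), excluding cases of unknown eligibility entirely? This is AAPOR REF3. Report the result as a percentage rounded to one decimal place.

21.7%

Numerator = 26
Base = 49 + 5 + 26 + 33 + 7 = 120
REF3 = 26 / 120 = 0.2167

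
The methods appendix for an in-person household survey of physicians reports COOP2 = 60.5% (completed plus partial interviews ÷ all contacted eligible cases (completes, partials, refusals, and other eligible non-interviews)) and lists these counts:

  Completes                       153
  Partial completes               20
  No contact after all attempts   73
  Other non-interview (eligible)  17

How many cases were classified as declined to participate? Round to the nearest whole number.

Num = 153 + 20 = 173
COOP2 = 173 / D = 0.605
D = 173 / 0.605 = 286.0
Remaining denominator categories sum to 190
declined to participate = 286.0 − 190 ≈ 96

96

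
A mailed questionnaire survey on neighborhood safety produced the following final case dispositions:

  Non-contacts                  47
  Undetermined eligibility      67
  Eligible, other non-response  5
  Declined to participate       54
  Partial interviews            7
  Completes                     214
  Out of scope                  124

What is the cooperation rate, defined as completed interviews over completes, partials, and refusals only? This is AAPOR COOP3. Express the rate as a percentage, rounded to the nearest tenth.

77.8%

Numerator: 214
Denom: 214 + 7 + 54 = 275
COOP3 = 214 / 275 = 0.7782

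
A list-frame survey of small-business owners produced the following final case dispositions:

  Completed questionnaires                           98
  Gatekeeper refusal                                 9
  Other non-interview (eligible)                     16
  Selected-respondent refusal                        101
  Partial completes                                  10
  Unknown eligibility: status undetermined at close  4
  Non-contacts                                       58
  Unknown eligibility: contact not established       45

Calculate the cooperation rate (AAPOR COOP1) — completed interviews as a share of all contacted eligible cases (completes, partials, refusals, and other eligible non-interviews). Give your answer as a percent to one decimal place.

41.9%

Refusal or break-off = 9 + 101 = 110
Unknown eligibility = 45 + 4 = 49
Top → 98
Base → 98 + 10 + 110 + 16 = 234
COOP1 = 98 / 234 = 0.4188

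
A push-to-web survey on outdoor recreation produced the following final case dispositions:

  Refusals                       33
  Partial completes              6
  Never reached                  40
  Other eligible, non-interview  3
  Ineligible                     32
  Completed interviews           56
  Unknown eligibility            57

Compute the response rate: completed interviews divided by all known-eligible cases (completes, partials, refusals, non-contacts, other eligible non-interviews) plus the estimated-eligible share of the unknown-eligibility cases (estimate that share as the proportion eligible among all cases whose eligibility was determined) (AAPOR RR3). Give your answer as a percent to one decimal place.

30.4%

Num: 56
Determined eligible: 56 + 6 + 33 + 40 + 3 = 138
e = 138 / (138 + 32) = 138 / 170 = 0.8118
Eligible share of unknowns: 0.8118 × 57 = 46.27
Denom: 138 + 46.27 = 184.27
RR3 = 56 / 184.27 = 0.3039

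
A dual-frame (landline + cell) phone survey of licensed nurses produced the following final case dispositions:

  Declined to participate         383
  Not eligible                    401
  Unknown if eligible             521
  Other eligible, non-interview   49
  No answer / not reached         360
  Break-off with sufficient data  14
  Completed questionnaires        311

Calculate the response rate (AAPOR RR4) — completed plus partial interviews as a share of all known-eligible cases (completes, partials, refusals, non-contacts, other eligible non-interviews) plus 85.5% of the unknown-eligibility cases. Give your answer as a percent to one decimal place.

20.8%

Numerator = 311 + 14 = 325
Known eligible = 311 + 14 + 383 + 360 + 49 = 1117
Eligible share of unknowns = 0.8550 × 521 = 445.45
Base = 1117 + 445.45 = 1562.45
RR4 = 325 / 1562.45 = 0.2080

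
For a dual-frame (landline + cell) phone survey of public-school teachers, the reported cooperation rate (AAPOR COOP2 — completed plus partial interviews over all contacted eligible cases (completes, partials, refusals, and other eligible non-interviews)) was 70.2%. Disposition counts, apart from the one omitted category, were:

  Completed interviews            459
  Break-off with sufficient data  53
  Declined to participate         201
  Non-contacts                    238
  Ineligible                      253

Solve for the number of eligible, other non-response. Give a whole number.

16

Top = 459 + 53 = 512
COOP2 = 512 / D = 0.702
D = 512 / 0.702 = 729.3
Remaining denominator categories sum to 713
eligible, other non-response = 729.3 − 713 ≈ 16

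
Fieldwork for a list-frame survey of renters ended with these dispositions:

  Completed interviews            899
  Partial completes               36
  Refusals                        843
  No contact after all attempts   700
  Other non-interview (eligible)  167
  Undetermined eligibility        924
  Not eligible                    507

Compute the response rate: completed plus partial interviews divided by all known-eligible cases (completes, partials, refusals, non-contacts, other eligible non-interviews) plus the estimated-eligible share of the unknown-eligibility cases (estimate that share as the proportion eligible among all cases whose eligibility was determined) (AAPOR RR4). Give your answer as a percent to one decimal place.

27.3%

Num: 899 + 36 = 935
Determined eligible: 899 + 36 + 843 + 700 + 167 = 2645
e = 2645 / (2645 + 507) = 2645 / 3152 = 0.8391
e × U: 0.8391 × 924 = 775.33
Denominator: 2645 + 775.33 = 3420.33
RR4 = 935 / 3420.33 = 0.2734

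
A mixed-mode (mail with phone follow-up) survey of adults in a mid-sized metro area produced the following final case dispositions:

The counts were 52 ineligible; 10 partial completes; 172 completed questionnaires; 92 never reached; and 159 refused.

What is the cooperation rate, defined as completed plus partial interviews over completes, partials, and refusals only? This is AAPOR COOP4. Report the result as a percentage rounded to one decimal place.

Num: 172 + 10 = 182
Denominator: 172 + 10 + 159 = 341
COOP4 = 182 / 341 = 0.5337

53.4%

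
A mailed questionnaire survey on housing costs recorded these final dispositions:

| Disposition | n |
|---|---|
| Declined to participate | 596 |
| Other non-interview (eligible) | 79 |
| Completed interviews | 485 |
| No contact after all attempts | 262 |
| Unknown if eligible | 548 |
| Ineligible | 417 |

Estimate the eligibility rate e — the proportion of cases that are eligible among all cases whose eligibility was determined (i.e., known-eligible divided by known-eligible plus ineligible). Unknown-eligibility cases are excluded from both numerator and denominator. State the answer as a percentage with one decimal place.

77.3%

Known eligible → 485 + 596 + 262 + 79 = 1422
e = 1422 / (1422 + 417) = 1422 / 1839 = 0.7732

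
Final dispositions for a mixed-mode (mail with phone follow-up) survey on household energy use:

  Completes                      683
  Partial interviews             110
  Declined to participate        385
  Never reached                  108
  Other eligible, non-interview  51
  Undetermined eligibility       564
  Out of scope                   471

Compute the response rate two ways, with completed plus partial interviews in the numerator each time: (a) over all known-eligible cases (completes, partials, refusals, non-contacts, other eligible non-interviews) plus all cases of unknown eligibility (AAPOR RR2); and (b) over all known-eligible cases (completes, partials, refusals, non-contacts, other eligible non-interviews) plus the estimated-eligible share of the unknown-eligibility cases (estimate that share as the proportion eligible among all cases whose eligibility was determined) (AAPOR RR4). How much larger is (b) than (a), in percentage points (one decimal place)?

3.5

Num → 683 + 110 = 793
Base → 683 + 110 + 385 + 108 + 51 + 564 = 1901
RR2 = 793 / 1901 = 0.4171
Known eligible → 683 + 110 + 385 + 108 + 51 = 1337
e = 1337 / (1337 + 471) = 1337 / 1808 = 0.7395
Eligible share of unknowns → 0.7395 × 564 = 417.08
Base → 1337 + 417.08 = 1754.08
RR4 = 793 / 1754.08 = 0.4521
Difference = 45.21 − 41.71 = 3.50 percentage points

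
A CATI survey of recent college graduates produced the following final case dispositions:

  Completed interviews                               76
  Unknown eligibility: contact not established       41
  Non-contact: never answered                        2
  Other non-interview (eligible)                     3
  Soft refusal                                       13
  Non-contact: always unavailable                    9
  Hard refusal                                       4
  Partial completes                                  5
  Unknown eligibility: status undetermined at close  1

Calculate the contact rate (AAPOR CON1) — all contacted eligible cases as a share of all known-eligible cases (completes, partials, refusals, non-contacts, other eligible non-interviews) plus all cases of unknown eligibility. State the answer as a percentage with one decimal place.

65.6%

Refused = 4 + 13 = 17
Non-contacts = 2 + 9 = 11
Eligibility not determined = 41 + 1 = 42
Top = 76 + 5 + 17 + 3 = 101
Denom = 76 + 5 + 17 + 11 + 3 + 42 = 154
CON1 = 101 / 154 = 0.6558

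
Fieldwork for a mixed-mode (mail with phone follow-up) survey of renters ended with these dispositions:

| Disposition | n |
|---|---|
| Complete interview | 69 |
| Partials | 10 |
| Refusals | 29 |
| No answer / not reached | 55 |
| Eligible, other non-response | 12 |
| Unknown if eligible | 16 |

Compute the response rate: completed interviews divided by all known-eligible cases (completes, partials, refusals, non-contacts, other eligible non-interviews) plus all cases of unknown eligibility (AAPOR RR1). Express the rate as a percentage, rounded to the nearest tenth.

36.1%

Num = 69
Denom = 69 + 10 + 29 + 55 + 12 + 16 = 191
RR1 = 69 / 191 = 0.3613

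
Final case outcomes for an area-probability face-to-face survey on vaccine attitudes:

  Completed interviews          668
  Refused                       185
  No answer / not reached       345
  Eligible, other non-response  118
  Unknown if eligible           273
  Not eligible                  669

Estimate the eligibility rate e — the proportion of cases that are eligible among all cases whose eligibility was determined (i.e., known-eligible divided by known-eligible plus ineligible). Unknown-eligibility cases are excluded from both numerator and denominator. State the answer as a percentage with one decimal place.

Determined eligible → 668 + 185 + 345 + 118 = 1316
e = 1316 / (1316 + 669) = 1316 / 1985 = 0.6630

66.3%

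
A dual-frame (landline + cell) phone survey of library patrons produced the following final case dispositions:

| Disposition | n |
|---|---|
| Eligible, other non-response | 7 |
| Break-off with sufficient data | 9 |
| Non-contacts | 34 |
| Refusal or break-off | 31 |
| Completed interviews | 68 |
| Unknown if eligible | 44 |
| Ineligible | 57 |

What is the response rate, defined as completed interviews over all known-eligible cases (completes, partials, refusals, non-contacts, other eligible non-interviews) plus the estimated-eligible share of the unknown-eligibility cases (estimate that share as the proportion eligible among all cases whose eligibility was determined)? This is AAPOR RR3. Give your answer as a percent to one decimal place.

37.6%

Top: 68
Eligible (known): 68 + 9 + 31 + 34 + 7 = 149
e = 149 / (149 + 57) = 149 / 206 = 0.7233
e × U: 0.7233 × 44 = 31.83
Base: 149 + 31.83 = 180.83
RR3 = 68 / 180.83 = 0.3760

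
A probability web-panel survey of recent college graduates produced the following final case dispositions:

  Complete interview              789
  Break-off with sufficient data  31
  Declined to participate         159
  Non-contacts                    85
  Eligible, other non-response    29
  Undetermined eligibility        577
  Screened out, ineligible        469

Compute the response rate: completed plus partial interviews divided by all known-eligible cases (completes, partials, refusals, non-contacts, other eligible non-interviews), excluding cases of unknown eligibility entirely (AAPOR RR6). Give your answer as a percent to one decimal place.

Top → 789 + 31 = 820
Denom → 789 + 31 + 159 + 85 + 29 = 1093
RR6 = 820 / 1093 = 0.7502

75.0%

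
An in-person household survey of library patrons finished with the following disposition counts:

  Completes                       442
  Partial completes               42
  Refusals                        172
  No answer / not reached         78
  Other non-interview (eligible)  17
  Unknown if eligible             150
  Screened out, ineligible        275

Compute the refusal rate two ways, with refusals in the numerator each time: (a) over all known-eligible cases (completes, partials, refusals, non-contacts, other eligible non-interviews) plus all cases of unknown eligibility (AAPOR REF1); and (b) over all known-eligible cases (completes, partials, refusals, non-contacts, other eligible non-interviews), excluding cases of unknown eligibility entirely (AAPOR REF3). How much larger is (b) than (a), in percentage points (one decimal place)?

Top: 172
Denom: 442 + 42 + 172 + 78 + 17 + 150 = 901
REF1 = 172 / 901 = 0.1909
Denom: 442 + 42 + 172 + 78 + 17 = 751
REF3 = 172 / 751 = 0.2290
Difference = 22.90 − 19.09 = 3.81 percentage points

3.8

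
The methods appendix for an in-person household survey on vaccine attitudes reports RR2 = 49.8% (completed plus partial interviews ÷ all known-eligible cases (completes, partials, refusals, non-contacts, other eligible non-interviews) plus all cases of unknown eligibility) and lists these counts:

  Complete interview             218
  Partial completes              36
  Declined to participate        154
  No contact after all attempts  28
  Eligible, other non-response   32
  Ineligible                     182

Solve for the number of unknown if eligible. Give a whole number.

42

Num → 218 + 36 = 254
RR2 = 254 / D = 0.498
D = 254 / 0.498 = 510.0
Other denominator terms total 468
unknown if eligible = 510.0 − 468 ≈ 42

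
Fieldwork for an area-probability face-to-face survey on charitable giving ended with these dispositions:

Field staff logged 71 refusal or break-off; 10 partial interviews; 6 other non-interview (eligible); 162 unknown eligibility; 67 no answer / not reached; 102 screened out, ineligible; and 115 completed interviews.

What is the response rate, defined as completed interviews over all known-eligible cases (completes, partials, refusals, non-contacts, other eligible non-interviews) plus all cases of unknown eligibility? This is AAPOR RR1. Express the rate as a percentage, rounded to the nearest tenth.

26.7%

Numerator → 115
Denominator → 115 + 10 + 71 + 67 + 6 + 162 = 431
RR1 = 115 / 431 = 0.2668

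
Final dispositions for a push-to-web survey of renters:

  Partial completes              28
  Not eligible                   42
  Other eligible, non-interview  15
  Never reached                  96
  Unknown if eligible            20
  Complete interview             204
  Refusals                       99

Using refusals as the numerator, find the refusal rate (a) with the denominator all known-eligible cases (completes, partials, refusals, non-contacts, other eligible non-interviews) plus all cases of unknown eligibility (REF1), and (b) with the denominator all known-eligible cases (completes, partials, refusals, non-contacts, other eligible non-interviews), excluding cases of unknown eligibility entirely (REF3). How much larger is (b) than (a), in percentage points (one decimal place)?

1.0

Num → 99
Denom → 204 + 28 + 99 + 96 + 15 + 20 = 462
REF1 = 99 / 462 = 0.2143
Denom → 204 + 28 + 99 + 96 + 15 = 442
REF3 = 99 / 442 = 0.2240
Difference = 22.40 − 21.43 = 0.97 percentage points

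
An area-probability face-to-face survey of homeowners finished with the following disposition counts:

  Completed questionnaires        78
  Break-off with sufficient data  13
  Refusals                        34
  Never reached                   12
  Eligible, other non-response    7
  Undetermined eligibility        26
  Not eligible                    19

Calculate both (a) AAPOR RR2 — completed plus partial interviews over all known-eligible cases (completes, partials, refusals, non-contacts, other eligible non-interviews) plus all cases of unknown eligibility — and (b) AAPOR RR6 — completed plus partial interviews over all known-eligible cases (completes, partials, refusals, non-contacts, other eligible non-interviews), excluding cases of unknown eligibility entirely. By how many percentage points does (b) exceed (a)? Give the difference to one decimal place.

9.7

Top: 78 + 13 = 91
Denominator: 78 + 13 + 34 + 12 + 7 + 26 = 170
RR2 = 91 / 170 = 0.5353
Denominator: 78 + 13 + 34 + 12 + 7 = 144
RR6 = 91 / 144 = 0.6319
Difference = 63.19 − 53.53 = 9.66 percentage points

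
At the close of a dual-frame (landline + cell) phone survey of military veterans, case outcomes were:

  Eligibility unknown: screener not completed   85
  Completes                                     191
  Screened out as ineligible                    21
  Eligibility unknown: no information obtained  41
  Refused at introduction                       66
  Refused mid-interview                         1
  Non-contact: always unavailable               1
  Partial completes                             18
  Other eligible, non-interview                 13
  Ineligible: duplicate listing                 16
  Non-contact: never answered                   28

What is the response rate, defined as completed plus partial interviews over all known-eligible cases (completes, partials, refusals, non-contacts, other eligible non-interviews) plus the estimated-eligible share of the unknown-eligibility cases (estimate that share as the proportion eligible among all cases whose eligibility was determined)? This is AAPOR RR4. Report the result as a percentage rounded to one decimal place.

Refusals = 66 + 1 = 67
Non-contacts = 28 + 1 = 29
Unknown if eligible = 85 + 41 = 126
Screened out, ineligible = 21 + 16 = 37
Numerator: 191 + 18 = 209
Known eligible: 191 + 18 + 67 + 29 + 13 = 318
e = 318 / (318 + 37) = 318 / 355 = 0.8958
Estimated eligible among unknowns: 0.8958 × 126 = 112.87
Denom: 318 + 112.87 = 430.87
RR4 = 209 / 430.87 = 0.4851

48.5%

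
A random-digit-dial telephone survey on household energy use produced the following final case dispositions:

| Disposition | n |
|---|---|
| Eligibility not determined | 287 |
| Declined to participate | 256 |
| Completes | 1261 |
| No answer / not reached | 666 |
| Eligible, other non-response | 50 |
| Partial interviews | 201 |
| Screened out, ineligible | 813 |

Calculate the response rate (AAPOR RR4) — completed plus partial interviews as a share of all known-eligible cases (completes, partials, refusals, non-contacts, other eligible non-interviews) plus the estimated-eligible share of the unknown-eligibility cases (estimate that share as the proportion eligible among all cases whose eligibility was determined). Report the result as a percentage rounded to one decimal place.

Top → 1261 + 201 = 1462
Determined eligible → 1261 + 201 + 256 + 666 + 50 = 2434
e = 2434 / (2434 + 813) = 2434 / 3247 = 0.7496
Estimated eligible among unknowns → 0.7496 × 287 = 215.14
Denominator → 2434 + 215.14 = 2649.14
RR4 = 1462 / 2649.14 = 0.5519

55.2%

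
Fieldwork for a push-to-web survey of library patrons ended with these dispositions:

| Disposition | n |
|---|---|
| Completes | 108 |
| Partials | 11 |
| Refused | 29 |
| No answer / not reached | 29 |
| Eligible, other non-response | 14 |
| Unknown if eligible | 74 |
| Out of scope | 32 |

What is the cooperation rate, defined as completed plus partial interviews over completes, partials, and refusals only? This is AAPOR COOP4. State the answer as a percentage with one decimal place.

Num → 108 + 11 = 119
Denom → 108 + 11 + 29 = 148
COOP4 = 119 / 148 = 0.8041

80.4%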